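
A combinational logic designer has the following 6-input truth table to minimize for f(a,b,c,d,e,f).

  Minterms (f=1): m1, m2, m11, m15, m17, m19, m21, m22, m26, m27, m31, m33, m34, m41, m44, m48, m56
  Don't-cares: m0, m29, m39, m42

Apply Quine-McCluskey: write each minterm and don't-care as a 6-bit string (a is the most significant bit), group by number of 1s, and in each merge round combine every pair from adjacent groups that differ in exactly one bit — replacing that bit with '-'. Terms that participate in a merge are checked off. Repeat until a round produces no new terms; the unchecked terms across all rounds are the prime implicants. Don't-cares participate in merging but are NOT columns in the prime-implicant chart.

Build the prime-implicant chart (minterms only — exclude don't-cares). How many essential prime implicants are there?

size-2^0 implicants → 000000(✓)  000001(✓)  000010(✓)  001011(✓)  001111(✓)  010001(✓)  010011(✓)  010101(✓)  010110  011010(✓)  011011(✓)  011101(✓)  011111(✓)  100001(✓)  100010(✓)  100111  101001(✓)  101010(✓)  101100  110000(✓)  111000(✓)
size-2^1 implicants → -00001  -00010  0-0001  0-1011(✓)  0-1111(✓)  0000-0  00000-  001-11(✓)  01-011  01-101  010-01  0100-1  011-11(✓)  01101-  0111-1  10-001  10-010  11-000
size-2^2 implicants → 0-1-11
Unchecked terms (primes): -00001, -00010, 0-0001, 0-1-11, 0000-0, 00000-, 01-011, 01-101, 010-01, 0100-1, 010110, 01101-, 0111-1, 10-001, 10-010, 100111, 101100, 11-000
Minterm coverage:
  m1 ⊆ -00001,0-0001,00000-
  m2 ⊆ -00010,0000-0
  m11 ⊆ 0-1-11 [E]
  m15 ⊆ 0-1-11 [E]
  m17 ⊆ 0-0001,010-01,0100-1
  m19 ⊆ 01-011,0100-1
  m21 ⊆ 01-101,010-01
  m22 ⊆ 010110 [E]
  m26 ⊆ 01101- [E]
  m27 ⊆ 0-1-11,01-011,01101-
  m31 ⊆ 0-1-11,0111-1
  m33 ⊆ -00001,10-001
  m34 ⊆ -00010,10-010
  m41 ⊆ 10-001 [E]
  m44 ⊆ 101100 [E]
  m48 ⊆ 11-000 [E]
  m56 ⊆ 11-000 [E]
E = {0-1-11, 010110, 01101-, 10-001, 101100, 11-000}

6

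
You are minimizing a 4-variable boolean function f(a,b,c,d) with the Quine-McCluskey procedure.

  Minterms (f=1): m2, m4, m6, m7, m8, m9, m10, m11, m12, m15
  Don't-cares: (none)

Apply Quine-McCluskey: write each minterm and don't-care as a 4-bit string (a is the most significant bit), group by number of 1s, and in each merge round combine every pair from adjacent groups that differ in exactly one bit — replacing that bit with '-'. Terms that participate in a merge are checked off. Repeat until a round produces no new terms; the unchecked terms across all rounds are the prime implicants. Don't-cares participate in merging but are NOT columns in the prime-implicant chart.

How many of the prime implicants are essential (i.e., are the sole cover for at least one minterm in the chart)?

size-2^0 implicants → 0010(✓)  0100(✓)  0110(✓)  0111(✓)  1000(✓)  1001(✓)  1010(✓)  1011(✓)  1100(✓)  1111(✓)
size-2^1 implicants → -010  -100  -111  0-10  01-0  011-  1-00  1-11  10-0(✓)  10-1(✓)  100-(✓)  101-(✓)
size-2^2 implicants → 10--
Unchecked terms (primes): -010, -100, -111, 0-10, 01-0, 011-, 1-00, 1-11, 10--
Minterm coverage:
  m2 ⊆ -010,0-10
  m4 ⊆ -100,01-0
  m6 ⊆ 0-10,01-0,011-
  m7 ⊆ -111,011-
  m8 ⊆ 1-00,10--
  m9 ⊆ 10-- [E]
  m10 ⊆ -010,10--
  m11 ⊆ 1-11,10--
  m12 ⊆ -100,1-00
  m15 ⊆ -111,1-11
E = {10--}

1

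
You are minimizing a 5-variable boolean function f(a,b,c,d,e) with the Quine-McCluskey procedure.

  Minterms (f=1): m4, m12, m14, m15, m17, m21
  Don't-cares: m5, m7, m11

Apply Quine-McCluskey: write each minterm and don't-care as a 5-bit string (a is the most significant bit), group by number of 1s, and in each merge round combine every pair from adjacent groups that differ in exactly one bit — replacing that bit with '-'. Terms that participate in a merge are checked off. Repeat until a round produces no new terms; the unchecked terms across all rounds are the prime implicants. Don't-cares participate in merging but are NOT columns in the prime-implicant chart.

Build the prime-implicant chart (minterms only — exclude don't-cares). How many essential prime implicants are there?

size-2^0 implicants → 00100(✓)  00101(✓)  00111(✓)  01011(✓)  01100(✓)  01110(✓)  01111(✓)  10001(✓)  10101(✓)
size-2^1 implicants → -0101  0-100  0-111  001-1  0010-  01-11  011-0  0111-  10-01
Unchecked terms (primes): -0101, 0-100, 0-111, 001-1, 0010-, 01-11, 011-0, 0111-, 10-01
Minterm coverage:
  m4 ⊆ 0-100,0010-
  m12 ⊆ 0-100,011-0
  m14 ⊆ 011-0,0111-
  m15 ⊆ 0-111,01-11,0111-
  m17 ⊆ 10-01 [E]
  m21 ⊆ -0101,10-01
E = {10-01}

1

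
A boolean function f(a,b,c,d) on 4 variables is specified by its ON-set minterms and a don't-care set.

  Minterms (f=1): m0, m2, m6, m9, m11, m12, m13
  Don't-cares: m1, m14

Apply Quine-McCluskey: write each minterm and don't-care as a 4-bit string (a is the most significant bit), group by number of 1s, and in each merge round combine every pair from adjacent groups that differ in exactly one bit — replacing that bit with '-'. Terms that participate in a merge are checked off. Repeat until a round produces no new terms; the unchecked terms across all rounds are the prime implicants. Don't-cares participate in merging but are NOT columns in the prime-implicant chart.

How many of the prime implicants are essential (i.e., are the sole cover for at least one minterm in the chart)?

[col 0] 0000*, 0001*, 0010*, 0110*, 1001*, 1011*, 1100*, 1101*, 1110*
[col 1] -001, -110, 0-10, 00-0, 000-, 1-01, 10-1, 11-0, 110-
Prime implicants: -001, -110, 0-10, 00-0, 000-, 1-01, 10-1, 11-0, 110-
PI chart (minterm → PIs covering it):
  0 | 00-0,000-
  2 | 0-10,00-0
  6 | -110,0-10
  9 | -001,1-01,10-1
  11 | 10-1  (sole → essential)
  12 | 11-0,110-
  13 | 1-01,110-
Essential prime implicants: 10-1

1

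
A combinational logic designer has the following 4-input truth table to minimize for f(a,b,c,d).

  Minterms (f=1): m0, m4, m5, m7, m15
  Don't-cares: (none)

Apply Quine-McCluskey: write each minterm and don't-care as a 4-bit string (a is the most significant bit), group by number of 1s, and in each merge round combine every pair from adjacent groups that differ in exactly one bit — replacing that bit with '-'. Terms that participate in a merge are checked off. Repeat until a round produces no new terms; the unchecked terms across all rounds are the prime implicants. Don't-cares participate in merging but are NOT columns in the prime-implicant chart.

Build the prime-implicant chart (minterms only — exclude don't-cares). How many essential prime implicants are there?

2

[col 0] 0000*, 0100*, 0101*, 0111*, 1111*
[col 1] -111, 0-00, 01-1, 010-
Prime implicants: -111, 0-00, 01-1, 010-
PI chart (minterm → PIs covering it):
  0 | 0-00  (sole → essential)
  4 | 0-00,010-
  5 | 01-1,010-
  7 | -111,01-1
  15 | -111  (sole → essential)
Essential prime implicants: -111, 0-00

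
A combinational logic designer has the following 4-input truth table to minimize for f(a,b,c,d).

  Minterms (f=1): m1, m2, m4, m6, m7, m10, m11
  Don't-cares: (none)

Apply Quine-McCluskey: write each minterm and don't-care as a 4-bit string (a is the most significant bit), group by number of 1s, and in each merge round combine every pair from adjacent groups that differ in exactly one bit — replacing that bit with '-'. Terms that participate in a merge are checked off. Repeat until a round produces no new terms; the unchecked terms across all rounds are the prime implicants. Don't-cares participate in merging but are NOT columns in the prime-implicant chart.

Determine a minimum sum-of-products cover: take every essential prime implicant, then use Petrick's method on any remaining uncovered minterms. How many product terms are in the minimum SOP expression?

5

[col 0] 0001, 0010*, 0100*, 0110*, 0111*, 1010*, 1011*
[col 1] -010, 0-10, 01-0, 011-, 101-
Prime implicants: -010, 0-10, 0001, 01-0, 011-, 101-
PI chart (minterm → PIs covering it):
  1 | 0001  (sole → essential)
  2 | -010,0-10
  4 | 01-0  (sole → essential)
  6 | 0-10,01-0,011-
  7 | 011-  (sole → essential)
  10 | -010,101-
  11 | 101-  (sole → essential)
Essential prime implicants: 0001, 01-0, 011-, 101-
Petrick residual → -010
Minimum SOP uses 5 PIs: b'cd' + a'b'c'd + a'bd' + a'bc + ab'c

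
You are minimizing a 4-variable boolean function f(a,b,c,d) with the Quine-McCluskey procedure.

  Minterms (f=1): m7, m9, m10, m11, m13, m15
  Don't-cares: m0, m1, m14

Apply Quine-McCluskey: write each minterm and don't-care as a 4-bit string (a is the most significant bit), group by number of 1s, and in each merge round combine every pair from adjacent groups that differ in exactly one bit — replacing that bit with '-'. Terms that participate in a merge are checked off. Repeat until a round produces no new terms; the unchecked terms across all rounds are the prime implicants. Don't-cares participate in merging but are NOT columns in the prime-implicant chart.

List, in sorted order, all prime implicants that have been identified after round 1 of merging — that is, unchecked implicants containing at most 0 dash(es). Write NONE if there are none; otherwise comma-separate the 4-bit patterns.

[col 0] 0000*, 0001*, 0111*, 1001*, 1010*, 1011*, 1101*, 1110*, 1111*
[col 1] -001, -111, 000-, 1-01*, 1-10*, 1-11*, 10-1*, 101-*, 11-1*, 111-*
[col 2] 1--1, 1-1-
Prime implicants: -001, -111, 000-, 1--1, 1-1-

NONE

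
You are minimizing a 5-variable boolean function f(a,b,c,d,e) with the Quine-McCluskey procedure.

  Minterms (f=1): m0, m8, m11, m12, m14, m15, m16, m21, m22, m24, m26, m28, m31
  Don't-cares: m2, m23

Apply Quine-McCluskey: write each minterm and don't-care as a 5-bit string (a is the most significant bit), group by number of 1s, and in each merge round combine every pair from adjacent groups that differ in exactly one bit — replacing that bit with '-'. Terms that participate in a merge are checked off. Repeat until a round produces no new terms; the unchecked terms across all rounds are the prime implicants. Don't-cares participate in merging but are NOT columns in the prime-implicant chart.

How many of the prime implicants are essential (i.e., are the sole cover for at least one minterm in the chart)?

6

Round 0: 00000✓ 00010✓ 01000✓ 01011✓ 01100✓ 01110✓ 01111✓ 10000✓ 10101✓ 10110✓ 10111✓ 11000✓ 11010✓ 11100✓ 11111✓
Round 1: -0000✓ -1000✓ -1100✓ -1111 0-000✓ 000-0 01-00✓ 01-11 011-0 0111- 1-000✓ 1-111 101-1 1011- 11-00✓ 110-0
Round 2: --000 -1-00
PIs = {--000, -1-00, -1111, 000-0, 01-11, 011-0, 0111-, 1-111, 101-1, 1011-, 110-0}
Coverage chart:
  m0: --000,000-0
  m8: --000,-1-00
  m11: 01-11 ←essential
  m12: -1-00,011-0
  m14: 011-0,0111-
  m15: -1111,01-11,0111-
  m16: --000 ←essential
  m21: 101-1 ←essential
  m22: 1011- ←essential
  m24: --000,-1-00,110-0
  m26: 110-0 ←essential
  m28: -1-00 ←essential
  m31: -1111,1-111
Essential: --000, -1-00, 01-11, 101-1, 1011-, 110-0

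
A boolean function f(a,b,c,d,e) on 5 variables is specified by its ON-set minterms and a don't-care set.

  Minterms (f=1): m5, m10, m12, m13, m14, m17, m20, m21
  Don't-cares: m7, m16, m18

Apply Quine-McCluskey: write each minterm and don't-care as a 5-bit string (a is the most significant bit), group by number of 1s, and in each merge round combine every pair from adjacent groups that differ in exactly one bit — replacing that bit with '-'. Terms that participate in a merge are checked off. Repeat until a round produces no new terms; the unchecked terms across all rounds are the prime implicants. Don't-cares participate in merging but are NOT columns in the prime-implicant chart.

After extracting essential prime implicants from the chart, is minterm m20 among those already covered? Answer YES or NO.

Round 0: 00101✓ 00111✓ 01010✓ 01100✓ 01101✓ 01110✓ 10000✓ 10001✓ 10010✓ 10100✓ 10101✓
Round 1: -0101 0-101 001-1 01-10 011-0 0110- 10-00✓ 10-01✓ 100-0 1000-✓ 1010-✓
Round 2: 10-0-
PIs = {-0101, 0-101, 001-1, 01-10, 011-0, 0110-, 10-0-, 100-0}
Coverage chart:
  m5: -0101,0-101,001-1
  m10: 01-10 ←essential
  m12: 011-0,0110-
  m13: 0-101,0110-
  m14: 01-10,011-0
  m17: 10-0- ←essential
  m20: 10-0- ←essential
  m21: -0101,10-0-
Essential: 01-10, 10-0-

YES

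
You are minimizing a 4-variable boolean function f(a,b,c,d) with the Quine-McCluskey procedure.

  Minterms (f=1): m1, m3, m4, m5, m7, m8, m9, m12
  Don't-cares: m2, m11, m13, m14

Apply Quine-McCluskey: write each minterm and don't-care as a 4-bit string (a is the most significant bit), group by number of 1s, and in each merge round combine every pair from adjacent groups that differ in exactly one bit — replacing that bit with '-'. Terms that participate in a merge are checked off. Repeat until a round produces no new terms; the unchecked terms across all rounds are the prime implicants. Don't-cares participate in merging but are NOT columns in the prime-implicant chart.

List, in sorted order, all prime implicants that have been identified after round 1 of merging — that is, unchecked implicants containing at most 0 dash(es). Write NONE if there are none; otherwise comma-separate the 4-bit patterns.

NONE

[col 0] 0001*, 0010*, 0011*, 0100*, 0101*, 0111*, 1000*, 1001*, 1011*, 1100*, 1101*, 1110*
[col 1] -001*, -011*, -100*, -101*, 0-01*, 0-11*, 00-1*, 001-, 01-1*, 010-*, 1-00*, 1-01*, 10-1*, 100-*, 11-0, 110-*
[col 2] --01, -0-1, -10-, 0--1, 1-0-
Prime implicants: --01, -0-1, -10-, 0--1, 001-, 1-0-, 11-0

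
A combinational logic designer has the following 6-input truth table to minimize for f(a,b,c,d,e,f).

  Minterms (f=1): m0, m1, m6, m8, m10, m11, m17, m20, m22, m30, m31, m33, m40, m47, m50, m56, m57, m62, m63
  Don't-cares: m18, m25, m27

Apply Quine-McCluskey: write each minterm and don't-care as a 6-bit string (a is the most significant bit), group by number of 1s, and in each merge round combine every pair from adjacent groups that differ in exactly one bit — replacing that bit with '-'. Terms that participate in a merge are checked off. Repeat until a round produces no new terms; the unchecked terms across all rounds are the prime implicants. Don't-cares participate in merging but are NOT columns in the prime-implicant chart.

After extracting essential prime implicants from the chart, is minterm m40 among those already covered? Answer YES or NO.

[col 0] 000000*, 000001*, 000110*, 001000*, 001010*, 001011*, 010001*, 010010*, 010100*, 010110*, 011001*, 011011*, 011110*, 011111*, 100001*, 101000*, 101111*, 110010*, 111000*, 111001*, 111110*, 111111*
[col 1] -00001, -01000, -10010, -11001, -11110*, -11111*, 0-0001, 0-0110, 0-1011, 00-000, 00000-, 0010-0, 00101-, 01-001, 01-110, 010-10, 0101-0, 011-11, 0110-1, 01111-*, 1-1000, 1-1111, 11100-, 11111-*
[col 2] -1111-
Prime implicants: -00001, -01000, -10010, -11001, -1111-, 0-0001, 0-0110, 0-1011, 00-000, 00000-, 0010-0, 00101-, 01-001, 01-110, 010-10, 0101-0, 011-11, 0110-1, 1-1000, 1-1111, 11100-
PI chart (minterm → PIs covering it):
  0 | 00-000,00000-
  1 | -00001,0-0001,00000-
  6 | 0-0110  (sole → essential)
  8 | -01000,00-000,0010-0
  10 | 0010-0,00101-
  11 | 0-1011,00101-
  17 | 0-0001,01-001
  20 | 0101-0  (sole → essential)
  22 | 0-0110,01-110,010-10,0101-0
  30 | -1111-,01-110
  31 | -1111-,011-11
  33 | -00001  (sole → essential)
  40 | -01000,1-1000
  47 | 1-1111  (sole → essential)
  50 | -10010  (sole → essential)
  56 | 1-1000,11100-
  57 | -11001,11100-
  62 | -1111-  (sole → essential)
  63 | -1111-,1-1111
Essential prime implicants: -00001, -10010, -1111-, 0-0110, 0101-0, 1-1111

NO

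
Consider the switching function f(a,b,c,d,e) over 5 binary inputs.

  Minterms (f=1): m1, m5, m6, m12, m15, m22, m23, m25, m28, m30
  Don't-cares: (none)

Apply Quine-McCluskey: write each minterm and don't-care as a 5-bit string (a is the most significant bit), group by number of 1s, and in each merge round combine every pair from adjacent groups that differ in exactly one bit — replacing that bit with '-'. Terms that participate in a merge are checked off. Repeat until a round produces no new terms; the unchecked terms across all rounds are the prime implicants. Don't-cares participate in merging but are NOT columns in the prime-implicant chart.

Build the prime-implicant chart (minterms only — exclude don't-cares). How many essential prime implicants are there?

[col 0] 00001*, 00101*, 00110*, 01100*, 01111, 10110*, 10111*, 11001, 11100*, 11110*
[col 1] -0110, -1100, 00-01, 1-110, 1011-, 111-0
Prime implicants: -0110, -1100, 00-01, 01111, 1-110, 1011-, 11001, 111-0
PI chart (minterm → PIs covering it):
  1 | 00-01  (sole → essential)
  5 | 00-01  (sole → essential)
  6 | -0110  (sole → essential)
  12 | -1100  (sole → essential)
  15 | 01111  (sole → essential)
  22 | -0110,1-110,1011-
  23 | 1011-  (sole → essential)
  25 | 11001  (sole → essential)
  28 | -1100,111-0
  30 | 1-110,111-0
Essential prime implicants: -0110, -1100, 00-01, 01111, 1011-, 11001

6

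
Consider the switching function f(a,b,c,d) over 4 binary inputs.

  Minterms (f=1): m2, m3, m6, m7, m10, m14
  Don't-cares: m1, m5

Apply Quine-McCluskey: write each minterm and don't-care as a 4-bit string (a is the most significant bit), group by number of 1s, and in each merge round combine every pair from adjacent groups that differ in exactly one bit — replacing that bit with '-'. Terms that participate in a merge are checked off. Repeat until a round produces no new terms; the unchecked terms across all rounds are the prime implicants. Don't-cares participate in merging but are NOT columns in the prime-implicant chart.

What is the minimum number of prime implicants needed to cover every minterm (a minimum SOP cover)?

Round 0: 0001✓ 0010✓ 0011✓ 0101✓ 0110✓ 0111✓ 1010✓ 1110✓
Round 1: -010✓ -110✓ 0-01✓ 0-10✓ 0-11✓ 00-1✓ 001-✓ 01-1✓ 011-✓ 1-10✓
Round 2: --10 0--1 0-1-
PIs = {--10, 0--1, 0-1-}
Coverage chart:
  m2: --10,0-1-
  m3: 0--1,0-1-
  m6: --10,0-1-
  m7: 0--1,0-1-
  m10: --10 ←essential
  m14: --10 ←essential
Essential: --10
Petrick residual → 0--1
Min cover (2 terms): cd' + a'd

2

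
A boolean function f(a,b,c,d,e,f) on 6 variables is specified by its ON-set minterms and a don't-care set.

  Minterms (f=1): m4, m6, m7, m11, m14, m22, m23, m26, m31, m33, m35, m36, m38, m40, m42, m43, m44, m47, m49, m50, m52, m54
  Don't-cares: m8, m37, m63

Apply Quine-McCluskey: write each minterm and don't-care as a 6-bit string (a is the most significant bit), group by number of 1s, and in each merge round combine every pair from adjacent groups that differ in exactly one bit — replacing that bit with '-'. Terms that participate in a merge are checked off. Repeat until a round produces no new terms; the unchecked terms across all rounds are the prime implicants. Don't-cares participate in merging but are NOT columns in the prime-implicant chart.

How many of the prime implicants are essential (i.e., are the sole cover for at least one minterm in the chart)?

size-2^0 implicants → 000100(✓)  000110(✓)  000111(✓)  001000(✓)  001011(✓)  001110(✓)  010110(✓)  010111(✓)  011010  011111(✓)  100001(✓)  100011(✓)  100100(✓)  100101(✓)  100110(✓)  101000(✓)  101010(✓)  101011(✓)  101100(✓)  101111(✓)  110001(✓)  110010(✓)  110100(✓)  110110(✓)  111111(✓)
size-2^1 implicants → -00100(✓)  -00110(✓)  -01000  -01011  -10110(✓)  -11111  0-0110(✓)  0-0111(✓)  00-110  0001-0(✓)  00011-(✓)  01-111  01011-(✓)  1-0001  1-0100(✓)  1-0110(✓)  1-1111  10-011  10-100  100-01  1000-1  1001-0(✓)  10010-  101-00  101-11  1010-0  10101-  110-10  1101-0(✓)
size-2^2 implicants → --0110  -001-0  0-011-  1-01-0
Unchecked terms (primes): --0110, -001-0, -01000, -01011, -11111, 0-011-, 00-110, 01-111, 011010, 1-0001, 1-01-0, 1-1111, 10-011, 10-100, 100-01, 1000-1, 10010-, 101-00, 101-11, 1010-0, 10101-, 110-10
Minterm coverage:
  m4 ⊆ -001-0 [E]
  m6 ⊆ --0110,-001-0,0-011-,00-110
  m7 ⊆ 0-011- [E]
  m11 ⊆ -01011 [E]
  m14 ⊆ 00-110 [E]
  m22 ⊆ --0110,0-011-
  m23 ⊆ 0-011-,01-111
  m26 ⊆ 011010 [E]
  m31 ⊆ -11111,01-111
  m33 ⊆ 1-0001,100-01,1000-1
  m35 ⊆ 10-011,1000-1
  m36 ⊆ -001-0,1-01-0,10-100,10010-
  m38 ⊆ --0110,-001-0,1-01-0
  m40 ⊆ -01000,101-00,1010-0
  m42 ⊆ 1010-0,10101-
  m43 ⊆ -01011,10-011,101-11,10101-
  m44 ⊆ 10-100,101-00
  m47 ⊆ 1-1111,101-11
  m49 ⊆ 1-0001 [E]
  m50 ⊆ 110-10 [E]
  m52 ⊆ 1-01-0 [E]
  m54 ⊆ --0110,1-01-0,110-10
E = {-001-0, -01011, 0-011-, 00-110, 011010, 1-0001, 1-01-0, 110-10}

8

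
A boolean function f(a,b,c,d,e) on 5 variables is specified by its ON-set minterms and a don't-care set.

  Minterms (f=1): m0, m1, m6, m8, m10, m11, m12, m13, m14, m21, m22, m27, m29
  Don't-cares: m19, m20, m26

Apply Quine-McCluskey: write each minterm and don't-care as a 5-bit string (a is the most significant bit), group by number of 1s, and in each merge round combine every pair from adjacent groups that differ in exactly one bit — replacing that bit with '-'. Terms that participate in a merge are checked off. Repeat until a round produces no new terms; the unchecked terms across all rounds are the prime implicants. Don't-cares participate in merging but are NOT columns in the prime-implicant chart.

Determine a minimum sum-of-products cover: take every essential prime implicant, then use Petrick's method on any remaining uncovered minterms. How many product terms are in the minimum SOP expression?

6

size-2^0 implicants → 00000(✓)  00001(✓)  00110(✓)  01000(✓)  01010(✓)  01011(✓)  01100(✓)  01101(✓)  01110(✓)  10011(✓)  10100(✓)  10101(✓)  10110(✓)  11010(✓)  11011(✓)  11101(✓)
size-2^1 implicants → -0110  -1010(✓)  -1011(✓)  -1101  0-000  0-110  0000-  01-00(✓)  01-10(✓)  010-0(✓)  0101-(✓)  011-0(✓)  0110-  1-011  1-101  101-0  1010-  1101-(✓)
size-2^2 implicants → -101-  01--0
Unchecked terms (primes): -0110, -101-, -1101, 0-000, 0-110, 0000-, 01--0, 0110-, 1-011, 1-101, 101-0, 1010-
Minterm coverage:
  m0 ⊆ 0-000,0000-
  m1 ⊆ 0000- [E]
  m6 ⊆ -0110,0-110
  m8 ⊆ 0-000,01--0
  m10 ⊆ -101-,01--0
  m11 ⊆ -101- [E]
  m12 ⊆ 01--0,0110-
  m13 ⊆ -1101,0110-
  m14 ⊆ 0-110,01--0
  m21 ⊆ 1-101,1010-
  m22 ⊆ -0110,101-0
  m27 ⊆ -101-,1-011
  m29 ⊆ -1101,1-101
E = {-101-, 0000-}
Petrick residual → -0110, -1101, 01--0, 1-101
Cover = b'cde' + bc'd + bcd'e + a'b'c'd' + a'be' + acd'e  |cover|=6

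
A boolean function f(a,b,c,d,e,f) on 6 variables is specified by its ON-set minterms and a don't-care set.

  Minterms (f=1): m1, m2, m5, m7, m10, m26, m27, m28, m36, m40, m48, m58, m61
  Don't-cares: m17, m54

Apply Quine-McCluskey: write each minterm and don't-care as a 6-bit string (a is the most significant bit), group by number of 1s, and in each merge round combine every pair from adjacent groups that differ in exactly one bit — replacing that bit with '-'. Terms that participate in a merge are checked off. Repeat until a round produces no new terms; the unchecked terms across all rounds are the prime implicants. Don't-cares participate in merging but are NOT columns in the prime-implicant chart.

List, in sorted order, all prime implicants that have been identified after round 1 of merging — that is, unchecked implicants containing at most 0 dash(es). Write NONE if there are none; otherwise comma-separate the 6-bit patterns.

size-2^0 implicants → 000001(✓)  000010(✓)  000101(✓)  000111(✓)  001010(✓)  010001(✓)  011010(✓)  011011(✓)  011100  100100  101000  110000  110110  111010(✓)  111101
size-2^1 implicants → -11010  0-0001  0-1010  00-010  000-01  0001-1  01101-
Unchecked terms (primes): -11010, 0-0001, 0-1010, 00-010, 000-01, 0001-1, 01101-, 011100, 100100, 101000, 110000, 110110, 111101

011100, 100100, 101000, 110000, 110110, 111101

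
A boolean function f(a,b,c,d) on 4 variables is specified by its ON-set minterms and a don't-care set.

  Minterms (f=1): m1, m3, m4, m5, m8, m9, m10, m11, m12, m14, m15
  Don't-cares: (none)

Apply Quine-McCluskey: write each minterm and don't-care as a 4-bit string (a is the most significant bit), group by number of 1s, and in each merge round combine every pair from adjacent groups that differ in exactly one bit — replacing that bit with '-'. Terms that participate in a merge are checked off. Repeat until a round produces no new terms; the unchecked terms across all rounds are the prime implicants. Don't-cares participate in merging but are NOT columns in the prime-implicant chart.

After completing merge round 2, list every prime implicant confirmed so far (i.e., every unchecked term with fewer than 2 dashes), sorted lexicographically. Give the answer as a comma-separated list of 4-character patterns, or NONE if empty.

size-2^0 implicants → 0001(✓)  0011(✓)  0100(✓)  0101(✓)  1000(✓)  1001(✓)  1010(✓)  1011(✓)  1100(✓)  1110(✓)  1111(✓)
size-2^1 implicants → -001(✓)  -011(✓)  -100  0-01  00-1(✓)  010-  1-00(✓)  1-10(✓)  1-11(✓)  10-0(✓)  10-1(✓)  100-(✓)  101-(✓)  11-0(✓)  111-(✓)
size-2^2 implicants → -0-1  1--0  1-1-  10--
Unchecked terms (primes): -0-1, -100, 0-01, 010-, 1--0, 1-1-, 10--

-100, 0-01, 010-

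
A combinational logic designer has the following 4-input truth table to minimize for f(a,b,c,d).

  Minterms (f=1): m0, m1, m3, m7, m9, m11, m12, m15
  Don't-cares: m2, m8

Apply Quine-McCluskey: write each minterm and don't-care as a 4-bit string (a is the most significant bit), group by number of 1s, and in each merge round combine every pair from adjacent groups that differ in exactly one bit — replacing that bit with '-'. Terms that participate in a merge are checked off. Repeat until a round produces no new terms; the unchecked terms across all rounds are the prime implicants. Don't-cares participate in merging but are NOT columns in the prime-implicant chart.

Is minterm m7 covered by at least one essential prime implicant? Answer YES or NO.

YES

Round 0: 0000✓ 0001✓ 0010✓ 0011✓ 0111✓ 1000✓ 1001✓ 1011✓ 1100✓ 1111✓
Round 1: -000✓ -001✓ -011✓ -111✓ 0-11✓ 00-0✓ 00-1✓ 000-✓ 001-✓ 1-00 1-11✓ 10-1✓ 100-✓
Round 2: --11 -0-1 -00- 00--
PIs = {--11, -0-1, -00-, 00--, 1-00}
Coverage chart:
  m0: -00-,00--
  m1: -0-1,-00-,00--
  m3: --11,-0-1,00--
  m7: --11 ←essential
  m9: -0-1,-00-
  m11: --11,-0-1
  m12: 1-00 ←essential
  m15: --11 ←essential
Essential: --11, 1-00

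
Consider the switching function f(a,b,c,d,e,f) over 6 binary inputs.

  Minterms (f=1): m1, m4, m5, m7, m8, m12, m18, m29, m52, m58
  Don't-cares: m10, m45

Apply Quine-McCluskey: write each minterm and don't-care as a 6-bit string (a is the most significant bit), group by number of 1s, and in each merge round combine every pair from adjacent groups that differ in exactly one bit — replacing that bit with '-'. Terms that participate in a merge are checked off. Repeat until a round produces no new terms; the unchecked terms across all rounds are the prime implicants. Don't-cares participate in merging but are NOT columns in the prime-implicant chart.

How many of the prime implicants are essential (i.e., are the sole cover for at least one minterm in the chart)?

Round 0: 000001✓ 000100✓ 000101✓ 000111✓ 001000✓ 001010✓ 001100✓ 010010 011101 101101 110100 111010
Round 1: 00-100 000-01 0001-1 00010- 001-00 0010-0
PIs = {00-100, 000-01, 0001-1, 00010-, 001-00, 0010-0, 010010, 011101, 101101, 110100, 111010}
Coverage chart:
  m1: 000-01 ←essential
  m4: 00-100,00010-
  m5: 000-01,0001-1,00010-
  m7: 0001-1 ←essential
  m8: 001-00,0010-0
  m12: 00-100,001-00
  m18: 010010 ←essential
  m29: 011101 ←essential
  m52: 110100 ←essential
  m58: 111010 ←essential
Essential: 000-01, 0001-1, 010010, 011101, 110100, 111010

6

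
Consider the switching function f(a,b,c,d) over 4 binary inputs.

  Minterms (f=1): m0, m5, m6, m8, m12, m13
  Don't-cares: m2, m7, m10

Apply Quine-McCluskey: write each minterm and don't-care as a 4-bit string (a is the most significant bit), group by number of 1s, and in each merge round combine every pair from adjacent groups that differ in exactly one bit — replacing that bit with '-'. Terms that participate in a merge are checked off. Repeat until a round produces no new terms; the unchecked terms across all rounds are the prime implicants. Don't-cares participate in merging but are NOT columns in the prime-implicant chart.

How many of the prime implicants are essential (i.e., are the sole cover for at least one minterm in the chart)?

1

size-2^0 implicants → 0000(✓)  0010(✓)  0101(✓)  0110(✓)  0111(✓)  1000(✓)  1010(✓)  1100(✓)  1101(✓)
size-2^1 implicants → -000(✓)  -010(✓)  -101  0-10  00-0(✓)  01-1  011-  1-00  10-0(✓)  110-
size-2^2 implicants → -0-0
Unchecked terms (primes): -0-0, -101, 0-10, 01-1, 011-, 1-00, 110-
Minterm coverage:
  m0 ⊆ -0-0 [E]
  m5 ⊆ -101,01-1
  m6 ⊆ 0-10,011-
  m8 ⊆ -0-0,1-00
  m12 ⊆ 1-00,110-
  m13 ⊆ -101,110-
E = {-0-0}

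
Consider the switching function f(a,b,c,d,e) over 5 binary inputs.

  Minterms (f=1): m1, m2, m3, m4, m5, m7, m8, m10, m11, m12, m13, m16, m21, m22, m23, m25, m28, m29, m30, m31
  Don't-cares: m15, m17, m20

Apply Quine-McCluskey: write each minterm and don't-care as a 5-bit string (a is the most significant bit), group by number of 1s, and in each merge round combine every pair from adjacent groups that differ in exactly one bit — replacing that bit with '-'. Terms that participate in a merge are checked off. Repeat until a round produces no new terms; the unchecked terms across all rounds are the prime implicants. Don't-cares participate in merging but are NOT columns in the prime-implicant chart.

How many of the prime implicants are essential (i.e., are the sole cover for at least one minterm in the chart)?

5

size-2^0 implicants → 00001(✓)  00010(✓)  00011(✓)  00100(✓)  00101(✓)  00111(✓)  01000(✓)  01010(✓)  01011(✓)  01100(✓)  01101(✓)  01111(✓)  10000(✓)  10001(✓)  10100(✓)  10101(✓)  10110(✓)  10111(✓)  11001(✓)  11100(✓)  11101(✓)  11110(✓)  11111(✓)
size-2^1 implicants → -0001(✓)  -0100(✓)  -0101(✓)  -0111(✓)  -1100(✓)  -1101(✓)  -1111(✓)  0-010(✓)  0-011(✓)  0-100(✓)  0-101(✓)  0-111(✓)  00-01(✓)  00-11(✓)  000-1(✓)  0001-(✓)  001-1(✓)  0010-(✓)  01-00  01-11(✓)  010-0  0101-(✓)  011-1(✓)  0110-(✓)  1-001(✓)  1-100(✓)  1-101(✓)  1-110(✓)  1-111(✓)  10-00(✓)  10-01(✓)  1000-(✓)  101-0(✓)  101-1(✓)  1010-(✓)  1011-(✓)  11-01(✓)  111-0(✓)  111-1(✓)  1110-(✓)  1111-(✓)
size-2^2 implicants → --100(✓)  --101(✓)  --111(✓)  -0-01  -01-1(✓)  -010-(✓)  -11-1(✓)  -110-(✓)  0--11  0-01-  0-1-1(✓)  0-10-(✓)  00--1  1--01  1-1-0(✓)  1-1-1(✓)  1-10-(✓)  1-11-(✓)  10-0-  101--(✓)  111--(✓)
size-2^3 implicants → --1-1  --10-  1-1--
Unchecked terms (primes): --1-1, --10-, -0-01, 0--11, 0-01-, 00--1, 01-00, 010-0, 1--01, 1-1--, 10-0-
Minterm coverage:
  m1 ⊆ -0-01,00--1
  m2 ⊆ 0-01- [E]
  m3 ⊆ 0--11,0-01-,00--1
  m4 ⊆ --10- [E]
  m5 ⊆ --1-1,--10-,-0-01,00--1
  m7 ⊆ --1-1,0--11,00--1
  m8 ⊆ 01-00,010-0
  m10 ⊆ 0-01-,010-0
  m11 ⊆ 0--11,0-01-
  m12 ⊆ --10-,01-00
  m13 ⊆ --1-1,--10-
  m16 ⊆ 10-0- [E]
  m21 ⊆ --1-1,--10-,-0-01,1--01,1-1--,10-0-
  m22 ⊆ 1-1-- [E]
  m23 ⊆ --1-1,1-1--
  m25 ⊆ 1--01 [E]
  m28 ⊆ --10-,1-1--
  m29 ⊆ --1-1,--10-,1--01,1-1--
  m30 ⊆ 1-1-- [E]
  m31 ⊆ --1-1,1-1--
E = {--10-, 0-01-, 1--01, 1-1--, 10-0-}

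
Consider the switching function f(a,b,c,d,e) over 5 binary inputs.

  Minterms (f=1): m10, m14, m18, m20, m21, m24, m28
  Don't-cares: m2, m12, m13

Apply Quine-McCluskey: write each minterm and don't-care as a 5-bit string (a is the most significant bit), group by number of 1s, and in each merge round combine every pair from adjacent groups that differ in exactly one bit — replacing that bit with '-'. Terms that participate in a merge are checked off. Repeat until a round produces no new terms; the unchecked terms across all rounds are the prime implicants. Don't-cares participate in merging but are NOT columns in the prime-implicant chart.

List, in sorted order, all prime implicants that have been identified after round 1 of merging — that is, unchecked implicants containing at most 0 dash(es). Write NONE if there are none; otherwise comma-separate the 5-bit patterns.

size-2^0 implicants → 00010(✓)  01010(✓)  01100(✓)  01101(✓)  01110(✓)  10010(✓)  10100(✓)  10101(✓)  11000(✓)  11100(✓)
size-2^1 implicants → -0010  -1100  0-010  01-10  011-0  0110-  1-100  1010-  11-00
Unchecked terms (primes): -0010, -1100, 0-010, 01-10, 011-0, 0110-, 1-100, 1010-, 11-00

NONE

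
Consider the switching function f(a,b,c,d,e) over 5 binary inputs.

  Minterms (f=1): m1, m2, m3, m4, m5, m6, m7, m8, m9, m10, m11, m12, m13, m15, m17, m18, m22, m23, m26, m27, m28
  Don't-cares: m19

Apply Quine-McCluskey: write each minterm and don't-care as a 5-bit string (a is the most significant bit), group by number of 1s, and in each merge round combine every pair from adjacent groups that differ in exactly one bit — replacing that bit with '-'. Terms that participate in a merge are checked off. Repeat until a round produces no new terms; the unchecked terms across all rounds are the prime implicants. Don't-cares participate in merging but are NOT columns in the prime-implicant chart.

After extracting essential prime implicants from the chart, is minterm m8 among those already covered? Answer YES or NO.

NO

Round 0: 00001✓ 00010✓ 00011✓ 00100✓ 00101✓ 00110✓ 00111✓ 01000✓ 01001✓ 01010✓ 01011✓ 01100✓ 01101✓ 01111✓ 10001✓ 10010✓ 10011✓ 10110✓ 10111✓ 11010✓ 11011✓ 11100✓
Round 1: -0001✓ -0010✓ -0011✓ -0110✓ -0111✓ -1010✓ -1011✓ -1100 0-001✓ 0-010✓ 0-011✓ 0-100✓ 0-101✓ 0-111✓ 00-01✓ 00-10✓ 00-11✓ 000-1✓ 0001-✓ 001-0✓ 001-1✓ 0010-✓ 0011-✓ 01-00✓ 01-01✓ 01-11✓ 010-0✓ 010-1✓ 0100-✓ 0101-✓ 011-1✓ 0110-✓ 1-010✓ 1-011✓ 10-10✓ 10-11✓ 100-1✓ 1001-✓ 1011-✓ 1101-✓
Round 2: --010✓ --011✓ -0-10✓ -0-11✓ -00-1 -001-✓ -011-✓ -101-✓ 0--01✓ 0--11✓ 0-0-1✓ 0-01-✓ 0-1-1✓ 0-10- 00--1✓ 00-1-✓ 001-- 01--1✓ 01-0- 010-- 1-01-✓ 10-1-✓
Round 3: --01- -0-1- 0---1
PIs = {--01-, -0-1-, -00-1, -1100, 0---1, 0-10-, 001--, 01-0-, 010--}
Coverage chart:
  m1: -00-1,0---1
  m2: --01-,-0-1-
  m3: --01-,-0-1-,-00-1,0---1
  m4: 0-10-,001--
  m5: 0---1,0-10-,001--
  m6: -0-1-,001--
  m7: -0-1-,0---1,001--
  m8: 01-0-,010--
  m9: 0---1,01-0-,010--
  m10: --01-,010--
  m11: --01-,0---1,010--
  m12: -1100,0-10-,01-0-
  m13: 0---1,0-10-,01-0-
  m15: 0---1 ←essential
  m17: -00-1 ←essential
  m18: --01-,-0-1-
  m22: -0-1- ←essential
  m23: -0-1- ←essential
  m26: --01- ←essential
  m27: --01- ←essential
  m28: -1100 ←essential
Essential: --01-, -0-1-, -00-1, -1100, 0---1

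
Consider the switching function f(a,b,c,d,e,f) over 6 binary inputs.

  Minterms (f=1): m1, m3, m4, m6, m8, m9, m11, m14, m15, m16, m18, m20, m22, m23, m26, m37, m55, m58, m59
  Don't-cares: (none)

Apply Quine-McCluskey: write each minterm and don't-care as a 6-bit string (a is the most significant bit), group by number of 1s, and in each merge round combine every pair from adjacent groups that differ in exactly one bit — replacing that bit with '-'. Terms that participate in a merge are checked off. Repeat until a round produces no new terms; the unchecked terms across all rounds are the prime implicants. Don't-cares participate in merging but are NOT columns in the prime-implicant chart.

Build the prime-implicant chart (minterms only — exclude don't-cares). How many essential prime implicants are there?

Round 0: 000001✓ 000011✓ 000100✓ 000110✓ 001000✓ 001001✓ 001011✓ 001110✓ 001111✓ 010000✓ 010010✓ 010100✓ 010110✓ 010111✓ 011010✓ 100101 110111✓ 111010✓ 111011✓
Round 1: -10111 -11010 0-0100✓ 0-0110✓ 00-001✓ 00-011✓ 00-110 0000-1✓ 0001-0✓ 001-11 0010-1✓ 00100- 00111- 01-010 010-00✓ 010-10✓ 0100-0✓ 0101-0✓ 01011- 11101-
Round 2: 0-01-0 00-0-1 010--0
PIs = {-10111, -11010, 0-01-0, 00-0-1, 00-110, 001-11, 00100-, 00111-, 01-010, 010--0, 01011-, 100101, 11101-}
Coverage chart:
  m1: 00-0-1 ←essential
  m3: 00-0-1 ←essential
  m4: 0-01-0 ←essential
  m6: 0-01-0,00-110
  m8: 00100- ←essential
  m9: 00-0-1,00100-
  m11: 00-0-1,001-11
  m14: 00-110,00111-
  m15: 001-11,00111-
  m16: 010--0 ←essential
  m18: 01-010,010--0
  m20: 0-01-0,010--0
  m22: 0-01-0,010--0,01011-
  m23: -10111,01011-
  m26: -11010,01-010
  m37: 100101 ←essential
  m55: -10111 ←essential
  m58: -11010,11101-
  m59: 11101- ←essential
Essential: -10111, 0-01-0, 00-0-1, 00100-, 010--0, 100101, 11101-

7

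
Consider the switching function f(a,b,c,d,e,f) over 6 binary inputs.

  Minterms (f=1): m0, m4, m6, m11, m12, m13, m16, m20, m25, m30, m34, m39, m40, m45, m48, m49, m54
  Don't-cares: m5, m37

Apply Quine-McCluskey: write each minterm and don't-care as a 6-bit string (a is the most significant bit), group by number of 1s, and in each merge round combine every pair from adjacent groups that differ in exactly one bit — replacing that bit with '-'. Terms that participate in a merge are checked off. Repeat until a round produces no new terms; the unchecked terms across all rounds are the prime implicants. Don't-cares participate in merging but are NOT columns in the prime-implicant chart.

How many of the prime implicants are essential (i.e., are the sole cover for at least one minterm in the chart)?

12

[col 0] 000000*, 000100*, 000101*, 000110*, 001011, 001100*, 001101*, 010000*, 010100*, 011001, 011110, 100010, 100101*, 100111*, 101000, 101101*, 110000*, 110001*, 110110
[col 1] -00101*, -01101*, -10000, 0-0000*, 0-0100*, 00-100*, 00-101*, 000-00*, 0001-0, 00010-*, 00110-*, 010-00*, 10-101*, 1001-1, 11000-
[col 2] -0-101, 0-0-00, 00-10-
Prime implicants: -0-101, -10000, 0-0-00, 00-10-, 0001-0, 001011, 011001, 011110, 100010, 1001-1, 101000, 11000-, 110110
PI chart (minterm → PIs covering it):
  0 | 0-0-00  (sole → essential)
  4 | 0-0-00,00-10-,0001-0
  6 | 0001-0  (sole → essential)
  11 | 001011  (sole → essential)
  12 | 00-10-  (sole → essential)
  13 | -0-101,00-10-
  16 | -10000,0-0-00
  20 | 0-0-00  (sole → essential)
  25 | 011001  (sole → essential)
  30 | 011110  (sole → essential)
  34 | 100010  (sole → essential)
  39 | 1001-1  (sole → essential)
  40 | 101000  (sole → essential)
  45 | -0-101  (sole → essential)
  48 | -10000,11000-
  49 | 11000-  (sole → essential)
  54 | 110110  (sole → essential)
Essential prime implicants: -0-101, 0-0-00, 00-10-, 0001-0, 001011, 011001, 011110, 100010, 1001-1, 101000, 11000-, 110110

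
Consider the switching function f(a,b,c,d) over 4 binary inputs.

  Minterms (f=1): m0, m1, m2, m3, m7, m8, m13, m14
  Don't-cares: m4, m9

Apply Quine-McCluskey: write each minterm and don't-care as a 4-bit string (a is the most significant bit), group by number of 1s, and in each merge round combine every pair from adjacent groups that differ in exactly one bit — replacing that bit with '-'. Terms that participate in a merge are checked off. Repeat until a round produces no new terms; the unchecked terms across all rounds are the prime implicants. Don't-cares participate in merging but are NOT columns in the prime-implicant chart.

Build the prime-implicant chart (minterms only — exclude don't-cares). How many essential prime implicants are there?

5

size-2^0 implicants → 0000(✓)  0001(✓)  0010(✓)  0011(✓)  0100(✓)  0111(✓)  1000(✓)  1001(✓)  1101(✓)  1110
size-2^1 implicants → -000(✓)  -001(✓)  0-00  0-11  00-0(✓)  00-1(✓)  000-(✓)  001-(✓)  1-01  100-(✓)
size-2^2 implicants → -00-  00--
Unchecked terms (primes): -00-, 0-00, 0-11, 00--, 1-01, 1110
Minterm coverage:
  m0 ⊆ -00-,0-00,00--
  m1 ⊆ -00-,00--
  m2 ⊆ 00-- [E]
  m3 ⊆ 0-11,00--
  m7 ⊆ 0-11 [E]
  m8 ⊆ -00- [E]
  m13 ⊆ 1-01 [E]
  m14 ⊆ 1110 [E]
E = {-00-, 0-11, 00--, 1-01, 1110}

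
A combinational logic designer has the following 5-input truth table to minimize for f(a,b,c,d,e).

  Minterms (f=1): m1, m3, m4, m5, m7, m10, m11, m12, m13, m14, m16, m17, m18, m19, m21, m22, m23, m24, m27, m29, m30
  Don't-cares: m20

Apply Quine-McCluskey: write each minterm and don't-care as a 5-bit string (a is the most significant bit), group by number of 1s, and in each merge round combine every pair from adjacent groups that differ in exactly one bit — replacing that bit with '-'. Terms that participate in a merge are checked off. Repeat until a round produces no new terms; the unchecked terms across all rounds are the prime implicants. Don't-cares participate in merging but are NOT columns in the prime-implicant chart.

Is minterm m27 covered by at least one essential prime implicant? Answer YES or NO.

[col 0] 00001*, 00011*, 00100*, 00101*, 00111*, 01010*, 01011*, 01100*, 01101*, 01110*, 10000*, 10001*, 10010*, 10011*, 10100*, 10101*, 10110*, 10111*, 11000*, 11011*, 11101*, 11110*
[col 1] -0001*, -0011*, -0100*, -0101*, -0111*, -1011*, -1101*, -1110, 0-011*, 0-100*, 0-101*, 00-01*, 00-11*, 000-1*, 001-1*, 0010-*, 01-10, 0101-, 011-0, 0110-*, 1-000, 1-011*, 1-101*, 1-110, 10-00*, 10-01*, 10-10*, 10-11*, 100-0*, 100-1*, 1000-*, 1001-*, 101-0*, 101-1*, 1010-*, 1011-*
[col 2] --011, --101, -0-01*, -0-11*, -00-1*, -01-1*, -010-, 0-10-, 00--1*, 10--0*, 10--1*, 10-0-*, 10-1-*, 100--*, 101--*
[col 3] -0--1, 10---
Prime implicants: --011, --101, -0--1, -010-, -1110, 0-10-, 01-10, 0101-, 011-0, 1-000, 1-110, 10---
PI chart (minterm → PIs covering it):
  1 | -0--1  (sole → essential)
  3 | --011,-0--1
  4 | -010-,0-10-
  5 | --101,-0--1,-010-,0-10-
  7 | -0--1  (sole → essential)
  10 | 01-10,0101-
  11 | --011,0101-
  12 | 0-10-,011-0
  13 | --101,0-10-
  14 | -1110,01-10,011-0
  16 | 1-000,10---
  17 | -0--1,10---
  18 | 10---  (sole → essential)
  19 | --011,-0--1,10---
  21 | --101,-0--1,-010-,10---
  22 | 1-110,10---
  23 | -0--1,10---
  24 | 1-000  (sole → essential)
  27 | --011  (sole → essential)
  29 | --101  (sole → essential)
  30 | -1110,1-110
Essential prime implicants: --011, --101, -0--1, 1-000, 10---

YES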